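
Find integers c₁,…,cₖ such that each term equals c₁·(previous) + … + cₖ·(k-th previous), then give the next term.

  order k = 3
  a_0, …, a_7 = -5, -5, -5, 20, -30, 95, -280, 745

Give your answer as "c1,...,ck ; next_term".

-2,1,-3 ; -2055

  a_3 = -2·-5 + 1·-5 + -3·-5 = 20
  a_4 = -2·20 + 1·-5 + -3·-5 = -30
  a_5 = -2·-30 + 1·20 + -3·-5 = 95
  a_6 = -2·95 + 1·-30 + -3·20 = -280
  a_7 = -2·-280 + 1·95 + -3·-30 = 745
  a_8 = -2·745 + 1·-280 + -3·95 = -2055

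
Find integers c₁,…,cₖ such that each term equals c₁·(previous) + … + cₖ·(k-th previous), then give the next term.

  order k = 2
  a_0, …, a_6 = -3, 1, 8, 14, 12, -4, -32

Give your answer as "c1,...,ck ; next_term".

  a_2 = 2·1 + -2·-3 = 8
  a_3 = 2·8 + -2·1 = 14
  a_4 = 2·14 + -2·8 = 12
  a_5 = 2·12 + -2·14 = -4
  a_6 = 2·-4 + -2·12 = -32
  a_7 = 2·-32 + -2·-4 = -56

2,-2 ; -56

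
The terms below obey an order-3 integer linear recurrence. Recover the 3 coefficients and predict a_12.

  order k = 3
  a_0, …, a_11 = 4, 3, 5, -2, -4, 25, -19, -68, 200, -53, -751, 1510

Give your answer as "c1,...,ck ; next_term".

-1,-3,3 ; 584

  a_3 = -1·5 + -3·3 + 3·4 = -2
  a_4 = -1·-2 + -3·5 + 3·3 = -4
  a_5 = -1·-4 + -3·-2 + 3·5 = 25
  a_6 = -1·25 + -3·-4 + 3·-2 = -19
  a_7 = -1·-19 + -3·25 + 3·-4 = -68
  a_8 = -1·-68 + -3·-19 + 3·25 = 200
  a_9 = -1·200 + -3·-68 + 3·-19 = -53
  a_10 = -1·-53 + -3·200 + 3·-68 = -751
  a_11 = -1·-751 + -3·-53 + 3·200 = 1510
  a_12 = -1·1510 + -3·-751 + 3·-53 = 584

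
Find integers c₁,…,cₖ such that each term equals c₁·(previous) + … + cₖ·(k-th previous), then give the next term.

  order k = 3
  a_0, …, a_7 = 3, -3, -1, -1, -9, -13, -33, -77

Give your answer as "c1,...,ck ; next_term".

1,2,2 ; -169

  a_3 = 1·-1 + 2·-3 + 2·3 = -1
  a_4 = 1·-1 + 2·-1 + 2·-3 = -9
  a_5 = 1·-9 + 2·-1 + 2·-1 = -13
  a_6 = 1·-13 + 2·-9 + 2·-1 = -33
  a_7 = 1·-33 + 2·-13 + 2·-9 = -77
  a_8 = 1·-77 + 2·-33 + 2·-13 = -169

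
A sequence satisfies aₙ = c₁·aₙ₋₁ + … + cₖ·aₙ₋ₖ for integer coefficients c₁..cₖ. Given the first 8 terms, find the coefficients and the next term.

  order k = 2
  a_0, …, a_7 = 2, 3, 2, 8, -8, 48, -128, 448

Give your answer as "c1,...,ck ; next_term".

-2,4 ; -1408

  a_2 = -2·3 + 4·2 = 2
  a_3 = -2·2 + 4·3 = 8
  a_4 = -2·8 + 4·2 = -8
  a_5 = -2·-8 + 4·8 = 48
  a_6 = -2·48 + 4·-8 = -128
  a_7 = -2·-128 + 4·48 = 448
  a_8 = -2·448 + 4·-128 = -1408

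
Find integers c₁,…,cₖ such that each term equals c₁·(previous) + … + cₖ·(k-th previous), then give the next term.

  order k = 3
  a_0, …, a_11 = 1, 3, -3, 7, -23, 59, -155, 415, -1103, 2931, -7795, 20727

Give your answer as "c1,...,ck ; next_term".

  a_3 = -2·-3 + 1·3 + -2·1 = 7
  a_4 = -2·7 + 1·-3 + -2·3 = -23
  a_5 = -2·-23 + 1·7 + -2·-3 = 59
  a_6 = -2·59 + 1·-23 + -2·7 = -155
  a_7 = -2·-155 + 1·59 + -2·-23 = 415
  a_8 = -2·415 + 1·-155 + -2·59 = -1103
  a_9 = -2·-1103 + 1·415 + -2·-155 = 2931
  a_10 = -2·2931 + 1·-1103 + -2·415 = -7795
  a_11 = -2·-7795 + 1·2931 + -2·-1103 = 20727
  a_12 = -2·20727 + 1·-7795 + -2·2931 = -55111

-2,1,-2 ; -55111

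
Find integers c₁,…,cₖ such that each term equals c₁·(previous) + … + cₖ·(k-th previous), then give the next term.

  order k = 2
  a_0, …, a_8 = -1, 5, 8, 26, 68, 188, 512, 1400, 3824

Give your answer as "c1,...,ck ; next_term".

2,2 ; 10448

  a_2 = 2·5 + 2·-1 = 8
  a_3 = 2·8 + 2·5 = 26
  a_4 = 2·26 + 2·8 = 68
  a_5 = 2·68 + 2·26 = 188
  a_6 = 2·188 + 2·68 = 512
  a_7 = 2·512 + 2·188 = 1400
  a_8 = 2·1400 + 2·512 = 3824
  a_9 = 2·3824 + 2·1400 = 10448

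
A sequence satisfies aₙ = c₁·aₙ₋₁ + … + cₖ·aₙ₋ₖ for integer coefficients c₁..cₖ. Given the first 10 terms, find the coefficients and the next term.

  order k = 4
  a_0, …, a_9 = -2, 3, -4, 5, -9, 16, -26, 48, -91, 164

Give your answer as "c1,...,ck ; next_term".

  a_4 = -2·5 + -1·-4 + -3·3 + -3·-2 = -9
  a_5 = -2·-9 + -1·5 + -3·-4 + -3·3 = 16
  a_6 = -2·16 + -1·-9 + -3·5 + -3·-4 = -26
  a_7 = -2·-26 + -1·16 + -3·-9 + -3·5 = 48
  a_8 = -2·48 + -1·-26 + -3·16 + -3·-9 = -91
  a_9 = -2·-91 + -1·48 + -3·-26 + -3·16 = 164
  a_10 = -2·164 + -1·-91 + -3·48 + -3·-26 = -303

-2,-1,-3,-3 ; -303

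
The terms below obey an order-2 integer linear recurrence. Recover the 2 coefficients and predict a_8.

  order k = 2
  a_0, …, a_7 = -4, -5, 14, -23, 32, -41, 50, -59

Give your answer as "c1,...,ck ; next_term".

  a_2 = -2·-5 + -1·-4 = 14
  a_3 = -2·14 + -1·-5 = -23
  a_4 = -2·-23 + -1·14 = 32
  a_5 = -2·32 + -1·-23 = -41
  a_6 = -2·-41 + -1·32 = 50
  a_7 = -2·50 + -1·-41 = -59
  a_8 = -2·-59 + -1·50 = 68

-2,-1 ; 68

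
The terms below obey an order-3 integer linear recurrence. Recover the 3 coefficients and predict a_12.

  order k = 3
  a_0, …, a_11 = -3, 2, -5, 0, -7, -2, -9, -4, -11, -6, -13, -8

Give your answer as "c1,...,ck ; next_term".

  a_3 = 1·-5 + 1·2 + -1·-3 = 0
  a_4 = 1·0 + 1·-5 + -1·2 = -7
  a_5 = 1·-7 + 1·0 + -1·-5 = -2
  a_6 = 1·-2 + 1·-7 + -1·0 = -9
  a_7 = 1·-9 + 1·-2 + -1·-7 = -4
  a_8 = 1·-4 + 1·-9 + -1·-2 = -11
  a_9 = 1·-11 + 1·-4 + -1·-9 = -6
  a_10 = 1·-6 + 1·-11 + -1·-4 = -13
  a_11 = 1·-13 + 1·-6 + -1·-11 = -8
  a_12 = 1·-8 + 1·-13 + -1·-6 = -15

1,1,-1 ; -15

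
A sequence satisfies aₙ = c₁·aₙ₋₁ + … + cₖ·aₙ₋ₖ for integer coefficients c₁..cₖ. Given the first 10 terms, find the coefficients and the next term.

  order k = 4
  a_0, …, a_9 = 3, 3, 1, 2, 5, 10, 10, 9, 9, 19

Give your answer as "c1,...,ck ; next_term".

1,0,-1,2 ; 30

  a_4 = 1·2 + 0·1 + -1·3 + 2·3 = 5
  a_5 = 1·5 + 0·2 + -1·1 + 2·3 = 10
  a_6 = 1·10 + 0·5 + -1·2 + 2·1 = 10
  a_7 = 1·10 + 0·10 + -1·5 + 2·2 = 9
  a_8 = 1·9 + 0·10 + -1·10 + 2·5 = 9
  a_9 = 1·9 + 0·9 + -1·10 + 2·10 = 19
  a_10 = 1·19 + 0·9 + -1·9 + 2·10 = 30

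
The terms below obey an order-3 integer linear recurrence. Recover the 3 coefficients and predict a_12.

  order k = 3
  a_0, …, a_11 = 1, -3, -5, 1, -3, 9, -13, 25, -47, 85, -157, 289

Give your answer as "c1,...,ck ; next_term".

  a_3 = -1·-5 + 1·-3 + -1·1 = 1
  a_4 = -1·1 + 1·-5 + -1·-3 = -3
  a_5 = -1·-3 + 1·1 + -1·-5 = 9
  a_6 = -1·9 + 1·-3 + -1·1 = -13
  a_7 = -1·-13 + 1·9 + -1·-3 = 25
  a_8 = -1·25 + 1·-13 + -1·9 = -47
  a_9 = -1·-47 + 1·25 + -1·-13 = 85
  a_10 = -1·85 + 1·-47 + -1·25 = -157
  a_11 = -1·-157 + 1·85 + -1·-47 = 289
  a_12 = -1·289 + 1·-157 + -1·85 = -531

-1,1,-1 ; -531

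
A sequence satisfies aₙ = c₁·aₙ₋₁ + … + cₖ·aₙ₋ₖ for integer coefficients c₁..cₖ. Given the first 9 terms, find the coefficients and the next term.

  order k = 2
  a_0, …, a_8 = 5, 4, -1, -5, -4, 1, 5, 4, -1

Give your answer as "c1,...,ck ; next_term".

1,-1 ; -5

  a_2 = 1·4 + -1·5 = -1
  a_3 = 1·-1 + -1·4 = -5
  a_4 = 1·-5 + -1·-1 = -4
  a_5 = 1·-4 + -1·-5 = 1
  a_6 = 1·1 + -1·-4 = 5
  a_7 = 1·5 + -1·1 = 4
  a_8 = 1·4 + -1·5 = -1
  a_9 = 1·-1 + -1·4 = -5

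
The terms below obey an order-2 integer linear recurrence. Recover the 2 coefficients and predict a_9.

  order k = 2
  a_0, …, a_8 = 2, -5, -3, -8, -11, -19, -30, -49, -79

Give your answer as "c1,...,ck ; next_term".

1,1 ; -128

  a_2 = 1·-5 + 1·2 = -3
  a_3 = 1·-3 + 1·-5 = -8
  a_4 = 1·-8 + 1·-3 = -11
  a_5 = 1·-11 + 1·-8 = -19
  a_6 = 1·-19 + 1·-11 = -30
  a_7 = 1·-30 + 1·-19 = -49
  a_8 = 1·-49 + 1·-30 = -79
  a_9 = 1·-79 + 1·-49 = -128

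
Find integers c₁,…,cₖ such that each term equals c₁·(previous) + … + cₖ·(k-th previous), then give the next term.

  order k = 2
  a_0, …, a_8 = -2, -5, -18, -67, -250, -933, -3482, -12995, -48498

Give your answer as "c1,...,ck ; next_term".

4,-1 ; -180997

  a_2 = 4·-5 + -1·-2 = -18
  a_3 = 4·-18 + -1·-5 = -67
  a_4 = 4·-67 + -1·-18 = -250
  a_5 = 4·-250 + -1·-67 = -933
  a_6 = 4·-933 + -1·-250 = -3482
  a_7 = 4·-3482 + -1·-933 = -12995
  a_8 = 4·-12995 + -1·-3482 = -48498
  a_9 = 4·-48498 + -1·-12995 = -180997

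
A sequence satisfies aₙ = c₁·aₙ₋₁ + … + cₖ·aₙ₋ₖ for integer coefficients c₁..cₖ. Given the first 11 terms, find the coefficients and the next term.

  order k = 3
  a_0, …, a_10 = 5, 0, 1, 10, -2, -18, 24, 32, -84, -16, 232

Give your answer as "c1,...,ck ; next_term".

  a_3 = 0·1 + -2·0 + 2·5 = 10
  a_4 = 0·10 + -2·1 + 2·0 = -2
  a_5 = 0·-2 + -2·10 + 2·1 = -18
  a_6 = 0·-18 + -2·-2 + 2·10 = 24
  a_7 = 0·24 + -2·-18 + 2·-2 = 32
  a_8 = 0·32 + -2·24 + 2·-18 = -84
  a_9 = 0·-84 + -2·32 + 2·24 = -16
  a_10 = 0·-16 + -2·-84 + 2·32 = 232
  a_11 = 0·232 + -2·-16 + 2·-84 = -136

0,-2,2 ; -136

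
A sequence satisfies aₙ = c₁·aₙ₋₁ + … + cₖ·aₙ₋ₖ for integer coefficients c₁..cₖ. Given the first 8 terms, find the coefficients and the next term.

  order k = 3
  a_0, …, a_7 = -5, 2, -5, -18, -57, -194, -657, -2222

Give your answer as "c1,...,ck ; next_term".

  a_3 = 3·-5 + 1·2 + 1·-5 = -18
  a_4 = 3·-18 + 1·-5 + 1·2 = -57
  a_5 = 3·-57 + 1·-18 + 1·-5 = -194
  a_6 = 3·-194 + 1·-57 + 1·-18 = -657
  a_7 = 3·-657 + 1·-194 + 1·-57 = -2222
  a_8 = 3·-2222 + 1·-657 + 1·-194 = -7517

3,1,1 ; -7517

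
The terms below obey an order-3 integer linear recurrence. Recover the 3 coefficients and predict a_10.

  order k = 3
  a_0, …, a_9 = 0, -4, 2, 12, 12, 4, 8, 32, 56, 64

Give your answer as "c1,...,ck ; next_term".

  a_3 = 2·2 + -2·-4 + 2·0 = 12
  a_4 = 2·12 + -2·2 + 2·-4 = 12
  a_5 = 2·12 + -2·12 + 2·2 = 4
  a_6 = 2·4 + -2·12 + 2·12 = 8
  a_7 = 2·8 + -2·4 + 2·12 = 32
  a_8 = 2·32 + -2·8 + 2·4 = 56
  a_9 = 2·56 + -2·32 + 2·8 = 64
  a_10 = 2·64 + -2·56 + 2·32 = 80

2,-2,2 ; 80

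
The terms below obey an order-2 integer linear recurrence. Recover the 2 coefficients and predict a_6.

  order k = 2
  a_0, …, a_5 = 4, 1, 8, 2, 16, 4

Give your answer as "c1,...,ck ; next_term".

0,2 ; 32

  a_2 = 0·1 + 2·4 = 8
  a_3 = 0·8 + 2·1 = 2
  a_4 = 0·2 + 2·8 = 16
  a_5 = 0·16 + 2·2 = 4
  a_6 = 0·4 + 2·16 = 32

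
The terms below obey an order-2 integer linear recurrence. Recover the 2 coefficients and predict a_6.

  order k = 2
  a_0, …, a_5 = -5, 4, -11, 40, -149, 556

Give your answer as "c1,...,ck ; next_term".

-4,-1 ; -2075

  a_2 = -4·4 + -1·-5 = -11
  a_3 = -4·-11 + -1·4 = 40
  a_4 = -4·40 + -1·-11 = -149
  a_5 = -4·-149 + -1·40 = 556
  a_6 = -4·556 + -1·-149 = -2075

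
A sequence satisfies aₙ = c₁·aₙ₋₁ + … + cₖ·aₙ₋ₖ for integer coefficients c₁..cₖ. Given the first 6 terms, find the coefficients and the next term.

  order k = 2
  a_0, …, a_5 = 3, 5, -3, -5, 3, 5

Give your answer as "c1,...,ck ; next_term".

  a_2 = 0·5 + -1·3 = -3
  a_3 = 0·-3 + -1·5 = -5
  a_4 = 0·-5 + -1·-3 = 3
  a_5 = 0·3 + -1·-5 = 5
  a_6 = 0·5 + -1·3 = -3

0,-1 ; -3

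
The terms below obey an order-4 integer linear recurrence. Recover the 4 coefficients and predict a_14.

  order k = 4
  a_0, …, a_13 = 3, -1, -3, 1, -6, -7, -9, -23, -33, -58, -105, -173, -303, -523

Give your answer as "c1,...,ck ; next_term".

  a_4 = 1·1 + 1·-3 + 1·-1 + -1·3 = -6
  a_5 = 1·-6 + 1·1 + 1·-3 + -1·-1 = -7
  a_6 = 1·-7 + 1·-6 + 1·1 + -1·-3 = -9
  a_7 = 1·-9 + 1·-7 + 1·-6 + -1·1 = -23
  a_8 = 1·-23 + 1·-9 + 1·-7 + -1·-6 = -33
  a_9 = 1·-33 + 1·-23 + 1·-9 + -1·-7 = -58
  a_10 = 1·-58 + 1·-33 + 1·-23 + -1·-9 = -105
  a_11 = 1·-105 + 1·-58 + 1·-33 + -1·-23 = -173
  a_12 = 1·-173 + 1·-105 + 1·-58 + -1·-33 = -303
  a_13 = 1·-303 + 1·-173 + 1·-105 + -1·-58 = -523
  a_14 = 1·-523 + 1·-303 + 1·-173 + -1·-105 = -894

1,1,1,-1 ; -894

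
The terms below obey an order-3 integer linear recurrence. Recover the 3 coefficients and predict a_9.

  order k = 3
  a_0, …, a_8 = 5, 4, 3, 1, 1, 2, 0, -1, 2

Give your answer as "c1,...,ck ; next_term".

  a_3 = 0·3 + -1·4 + 1·5 = 1
  a_4 = 0·1 + -1·3 + 1·4 = 1
  a_5 = 0·1 + -1·1 + 1·3 = 2
  a_6 = 0·2 + -1·1 + 1·1 = 0
  a_7 = 0·0 + -1·2 + 1·1 = -1
  a_8 = 0·-1 + -1·0 + 1·2 = 2
  a_9 = 0·2 + -1·-1 + 1·0 = 1

0,-1,1 ; 1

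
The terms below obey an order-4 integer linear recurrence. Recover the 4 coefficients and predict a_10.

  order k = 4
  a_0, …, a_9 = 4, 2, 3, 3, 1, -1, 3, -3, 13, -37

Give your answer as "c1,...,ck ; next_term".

  a_4 = -2·3 + 1·3 + -2·2 + 2·4 = 1
  a_5 = -2·1 + 1·3 + -2·3 + 2·2 = -1
  a_6 = -2·-1 + 1·1 + -2·3 + 2·3 = 3
  a_7 = -2·3 + 1·-1 + -2·1 + 2·3 = -3
  a_8 = -2·-3 + 1·3 + -2·-1 + 2·1 = 13
  a_9 = -2·13 + 1·-3 + -2·3 + 2·-1 = -37
  a_10 = -2·-37 + 1·13 + -2·-3 + 2·3 = 99

-2,1,-2,2 ; 99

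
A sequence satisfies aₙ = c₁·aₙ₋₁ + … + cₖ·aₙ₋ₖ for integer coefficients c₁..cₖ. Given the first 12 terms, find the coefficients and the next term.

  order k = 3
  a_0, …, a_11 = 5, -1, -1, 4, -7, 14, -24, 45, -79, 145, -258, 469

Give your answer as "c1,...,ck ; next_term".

-1,2,1 ; -840

  a_3 = -1·-1 + 2·-1 + 1·5 = 4
  a_4 = -1·4 + 2·-1 + 1·-1 = -7
  a_5 = -1·-7 + 2·4 + 1·-1 = 14
  a_6 = -1·14 + 2·-7 + 1·4 = -24
  a_7 = -1·-24 + 2·14 + 1·-7 = 45
  a_8 = -1·45 + 2·-24 + 1·14 = -79
  a_9 = -1·-79 + 2·45 + 1·-24 = 145
  a_10 = -1·145 + 2·-79 + 1·45 = -258
  a_11 = -1·-258 + 2·145 + 1·-79 = 469
  a_12 = -1·469 + 2·-258 + 1·145 = -840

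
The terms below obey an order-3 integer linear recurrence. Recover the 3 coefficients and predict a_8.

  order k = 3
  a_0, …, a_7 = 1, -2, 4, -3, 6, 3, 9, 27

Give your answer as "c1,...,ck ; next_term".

  a_3 = 0·4 + 3·-2 + 3·1 = -3
  a_4 = 0·-3 + 3·4 + 3·-2 = 6
  a_5 = 0·6 + 3·-3 + 3·4 = 3
  a_6 = 0·3 + 3·6 + 3·-3 = 9
  a_7 = 0·9 + 3·3 + 3·6 = 27
  a_8 = 0·27 + 3·9 + 3·3 = 36

0,3,3 ; 36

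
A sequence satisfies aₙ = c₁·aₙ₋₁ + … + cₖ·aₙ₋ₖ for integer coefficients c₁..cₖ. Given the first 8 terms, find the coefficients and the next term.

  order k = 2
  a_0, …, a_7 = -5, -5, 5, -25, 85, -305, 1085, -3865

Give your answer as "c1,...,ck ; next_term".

  a_2 = -3·-5 + 2·-5 = 5
  a_3 = -3·5 + 2·-5 = -25
  a_4 = -3·-25 + 2·5 = 85
  a_5 = -3·85 + 2·-25 = -305
  a_6 = -3·-305 + 2·85 = 1085
  a_7 = -3·1085 + 2·-305 = -3865
  a_8 = -3·-3865 + 2·1085 = 13765

-3,2 ; 13765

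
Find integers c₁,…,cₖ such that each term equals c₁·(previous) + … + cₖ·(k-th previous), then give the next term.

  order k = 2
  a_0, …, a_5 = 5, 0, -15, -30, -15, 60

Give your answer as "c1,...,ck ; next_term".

2,-3 ; 165

  a_2 = 2·0 + -3·5 = -15
  a_3 = 2·-15 + -3·0 = -30
  a_4 = 2·-30 + -3·-15 = -15
  a_5 = 2·-15 + -3·-30 = 60
  a_6 = 2·60 + -3·-15 = 165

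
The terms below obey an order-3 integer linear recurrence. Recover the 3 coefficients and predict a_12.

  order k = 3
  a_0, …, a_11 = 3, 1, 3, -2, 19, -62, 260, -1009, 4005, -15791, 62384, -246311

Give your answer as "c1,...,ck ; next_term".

  a_3 = -3·3 + 4·1 + 1·3 = -2
  a_4 = -3·-2 + 4·3 + 1·1 = 19
  a_5 = -3·19 + 4·-2 + 1·3 = -62
  a_6 = -3·-62 + 4·19 + 1·-2 = 260
  a_7 = -3·260 + 4·-62 + 1·19 = -1009
  a_8 = -3·-1009 + 4·260 + 1·-62 = 4005
  a_9 = -3·4005 + 4·-1009 + 1·260 = -15791
  a_10 = -3·-15791 + 4·4005 + 1·-1009 = 62384
  a_11 = -3·62384 + 4·-15791 + 1·4005 = -246311
  a_12 = -3·-246311 + 4·62384 + 1·-15791 = 972678

-3,4,1 ; 972678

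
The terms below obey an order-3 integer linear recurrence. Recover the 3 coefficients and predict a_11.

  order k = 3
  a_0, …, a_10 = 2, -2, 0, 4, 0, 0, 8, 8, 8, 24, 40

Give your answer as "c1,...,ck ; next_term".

1,0,2 ; 56

  a_3 = 1·0 + 0·-2 + 2·2 = 4
  a_4 = 1·4 + 0·0 + 2·-2 = 0
  a_5 = 1·0 + 0·4 + 2·0 = 0
  a_6 = 1·0 + 0·0 + 2·4 = 8
  a_7 = 1·8 + 0·0 + 2·0 = 8
  a_8 = 1·8 + 0·8 + 2·0 = 8
  a_9 = 1·8 + 0·8 + 2·8 = 24
  a_10 = 1·24 + 0·8 + 2·8 = 40
  a_11 = 1·40 + 0·24 + 2·8 = 56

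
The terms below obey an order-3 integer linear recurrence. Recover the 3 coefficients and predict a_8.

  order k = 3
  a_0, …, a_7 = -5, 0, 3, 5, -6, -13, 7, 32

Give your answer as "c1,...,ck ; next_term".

  a_3 = 0·3 + -2·0 + -1·-5 = 5
  a_4 = 0·5 + -2·3 + -1·0 = -6
  a_5 = 0·-6 + -2·5 + -1·3 = -13
  a_6 = 0·-13 + -2·-6 + -1·5 = 7
  a_7 = 0·7 + -2·-13 + -1·-6 = 32
  a_8 = 0·32 + -2·7 + -1·-13 = -1

0,-2,-1 ; -1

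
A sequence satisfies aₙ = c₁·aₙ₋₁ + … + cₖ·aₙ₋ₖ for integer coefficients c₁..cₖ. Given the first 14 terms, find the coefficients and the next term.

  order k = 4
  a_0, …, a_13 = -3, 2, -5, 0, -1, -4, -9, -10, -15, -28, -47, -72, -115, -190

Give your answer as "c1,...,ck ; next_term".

  a_4 = 1·0 + 0·-5 + 1·2 + 1·-3 = -1
  a_5 = 1·-1 + 0·0 + 1·-5 + 1·2 = -4
  a_6 = 1·-4 + 0·-1 + 1·0 + 1·-5 = -9
  a_7 = 1·-9 + 0·-4 + 1·-1 + 1·0 = -10
  a_8 = 1·-10 + 0·-9 + 1·-4 + 1·-1 = -15
  a_9 = 1·-15 + 0·-10 + 1·-9 + 1·-4 = -28
  a_10 = 1·-28 + 0·-15 + 1·-10 + 1·-9 = -47
  a_11 = 1·-47 + 0·-28 + 1·-15 + 1·-10 = -72
  a_12 = 1·-72 + 0·-47 + 1·-28 + 1·-15 = -115
  a_13 = 1·-115 + 0·-72 + 1·-47 + 1·-28 = -190
  a_14 = 1·-190 + 0·-115 + 1·-72 + 1·-47 = -309

1,0,1,1 ; -309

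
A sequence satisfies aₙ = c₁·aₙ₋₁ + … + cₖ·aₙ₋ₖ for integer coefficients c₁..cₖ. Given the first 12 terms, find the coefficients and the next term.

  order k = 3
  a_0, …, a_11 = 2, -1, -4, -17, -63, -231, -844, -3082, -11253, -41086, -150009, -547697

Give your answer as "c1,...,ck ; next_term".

4,-1,-1 ; -1999693

  a_3 = 4·-4 + -1·-1 + -1·2 = -17
  a_4 = 4·-17 + -1·-4 + -1·-1 = -63
  a_5 = 4·-63 + -1·-17 + -1·-4 = -231
  a_6 = 4·-231 + -1·-63 + -1·-17 = -844
  a_7 = 4·-844 + -1·-231 + -1·-63 = -3082
  a_8 = 4·-3082 + -1·-844 + -1·-231 = -11253
  a_9 = 4·-11253 + -1·-3082 + -1·-844 = -41086
  a_10 = 4·-41086 + -1·-11253 + -1·-3082 = -150009
  a_11 = 4·-150009 + -1·-41086 + -1·-11253 = -547697
  a_12 = 4·-547697 + -1·-150009 + -1·-41086 = -1999693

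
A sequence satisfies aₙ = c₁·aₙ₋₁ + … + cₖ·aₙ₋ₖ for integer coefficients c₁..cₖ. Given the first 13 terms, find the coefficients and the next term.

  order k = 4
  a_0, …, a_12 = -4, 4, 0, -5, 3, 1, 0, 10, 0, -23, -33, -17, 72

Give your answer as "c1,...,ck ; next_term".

  a_4 = 1·-5 + -2·0 + -1·4 + -3·-4 = 3
  a_5 = 1·3 + -2·-5 + -1·0 + -3·4 = 1
  a_6 = 1·1 + -2·3 + -1·-5 + -3·0 = 0
  a_7 = 1·0 + -2·1 + -1·3 + -3·-5 = 10
  a_8 = 1·10 + -2·0 + -1·1 + -3·3 = 0
  a_9 = 1·0 + -2·10 + -1·0 + -3·1 = -23
  a_10 = 1·-23 + -2·0 + -1·10 + -3·0 = -33
  a_11 = 1·-33 + -2·-23 + -1·0 + -3·10 = -17
  a_12 = 1·-17 + -2·-33 + -1·-23 + -3·0 = 72
  a_13 = 1·72 + -2·-17 + -1·-33 + -3·-23 = 208

1,-2,-1,-3 ; 208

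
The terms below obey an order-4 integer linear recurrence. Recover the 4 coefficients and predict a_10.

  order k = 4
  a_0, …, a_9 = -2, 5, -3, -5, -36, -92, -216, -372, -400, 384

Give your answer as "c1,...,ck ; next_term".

  a_4 = 4·-5 + -4·-3 + -4·5 + 4·-2 = -36
  a_5 = 4·-36 + -4·-5 + -4·-3 + 4·5 = -92
  a_6 = 4·-92 + -4·-36 + -4·-5 + 4·-3 = -216
  a_7 = 4·-216 + -4·-92 + -4·-36 + 4·-5 = -372
  a_8 = 4·-372 + -4·-216 + -4·-92 + 4·-36 = -400
  a_9 = 4·-400 + -4·-372 + -4·-216 + 4·-92 = 384
  a_10 = 4·384 + -4·-400 + -4·-372 + 4·-216 = 3760

4,-4,-4,4 ; 3760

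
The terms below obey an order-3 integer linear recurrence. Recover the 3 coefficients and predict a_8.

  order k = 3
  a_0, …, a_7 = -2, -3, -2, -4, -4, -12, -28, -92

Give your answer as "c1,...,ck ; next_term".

3,2,-4 ; -284

  a_3 = 3·-2 + 2·-3 + -4·-2 = -4
  a_4 = 3·-4 + 2·-2 + -4·-3 = -4
  a_5 = 3·-4 + 2·-4 + -4·-2 = -12
  a_6 = 3·-12 + 2·-4 + -4·-4 = -28
  a_7 = 3·-28 + 2·-12 + -4·-4 = -92
  a_8 = 3·-92 + 2·-28 + -4·-12 = -284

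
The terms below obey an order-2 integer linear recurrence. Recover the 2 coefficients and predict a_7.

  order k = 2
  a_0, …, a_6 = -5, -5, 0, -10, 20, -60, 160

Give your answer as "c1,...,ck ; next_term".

  a_2 = -2·-5 + 2·-5 = 0
  a_3 = -2·0 + 2·-5 = -10
  a_4 = -2·-10 + 2·0 = 20
  a_5 = -2·20 + 2·-10 = -60
  a_6 = -2·-60 + 2·20 = 160
  a_7 = -2·160 + 2·-60 = -440

-2,2 ; -440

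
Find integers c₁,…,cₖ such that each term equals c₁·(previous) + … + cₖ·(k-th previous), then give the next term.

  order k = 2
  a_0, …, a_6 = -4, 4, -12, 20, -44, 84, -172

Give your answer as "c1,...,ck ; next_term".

  a_2 = -1·4 + 2·-4 = -12
  a_3 = -1·-12 + 2·4 = 20
  a_4 = -1·20 + 2·-12 = -44
  a_5 = -1·-44 + 2·20 = 84
  a_6 = -1·84 + 2·-44 = -172
  a_7 = -1·-172 + 2·84 = 340

-1,2 ; 340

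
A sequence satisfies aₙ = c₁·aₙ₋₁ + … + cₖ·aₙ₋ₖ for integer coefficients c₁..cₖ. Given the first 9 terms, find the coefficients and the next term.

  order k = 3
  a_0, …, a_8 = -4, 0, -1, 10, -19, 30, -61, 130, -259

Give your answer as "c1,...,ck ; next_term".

-2,-1,-2 ; 510

  a_3 = -2·-1 + -1·0 + -2·-4 = 10
  a_4 = -2·10 + -1·-1 + -2·0 = -19
  a_5 = -2·-19 + -1·10 + -2·-1 = 30
  a_6 = -2·30 + -1·-19 + -2·10 = -61
  a_7 = -2·-61 + -1·30 + -2·-19 = 130
  a_8 = -2·130 + -1·-61 + -2·30 = -259
  a_9 = -2·-259 + -1·130 + -2·-61 = 510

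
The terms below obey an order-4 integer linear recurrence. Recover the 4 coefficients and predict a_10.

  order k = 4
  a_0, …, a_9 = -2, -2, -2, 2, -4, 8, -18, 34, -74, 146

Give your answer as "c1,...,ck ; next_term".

  a_4 = 0·2 + 3·-2 + -2·-2 + 1·-2 = -4
  a_5 = 0·-4 + 3·2 + -2·-2 + 1·-2 = 8
  a_6 = 0·8 + 3·-4 + -2·2 + 1·-2 = -18
  a_7 = 0·-18 + 3·8 + -2·-4 + 1·2 = 34
  a_8 = 0·34 + 3·-18 + -2·8 + 1·-4 = -74
  a_9 = 0·-74 + 3·34 + -2·-18 + 1·8 = 146
  a_10 = 0·146 + 3·-74 + -2·34 + 1·-18 = -308

0,3,-2,1 ; -308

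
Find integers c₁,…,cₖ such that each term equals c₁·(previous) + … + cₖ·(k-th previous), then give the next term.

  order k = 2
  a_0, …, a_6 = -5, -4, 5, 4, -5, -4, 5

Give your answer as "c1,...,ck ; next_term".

0,-1 ; 4

  a_2 = 0·-4 + -1·-5 = 5
  a_3 = 0·5 + -1·-4 = 4
  a_4 = 0·4 + -1·5 = -5
  a_5 = 0·-5 + -1·4 = -4
  a_6 = 0·-4 + -1·-5 = 5
  a_7 = 0·5 + -1·-4 = 4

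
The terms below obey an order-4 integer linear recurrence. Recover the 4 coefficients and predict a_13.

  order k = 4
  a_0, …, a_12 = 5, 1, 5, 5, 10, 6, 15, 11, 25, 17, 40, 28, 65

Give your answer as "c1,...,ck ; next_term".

0,1,0,1 ; 45

  a_4 = 0·5 + 1·5 + 0·1 + 1·5 = 10
  a_5 = 0·10 + 1·5 + 0·5 + 1·1 = 6
  a_6 = 0·6 + 1·10 + 0·5 + 1·5 = 15
  a_7 = 0·15 + 1·6 + 0·10 + 1·5 = 11
  a_8 = 0·11 + 1·15 + 0·6 + 1·10 = 25
  a_9 = 0·25 + 1·11 + 0·15 + 1·6 = 17
  a_10 = 0·17 + 1·25 + 0·11 + 1·15 = 40
  a_11 = 0·40 + 1·17 + 0·25 + 1·11 = 28
  a_12 = 0·28 + 1·40 + 0·17 + 1·25 = 65
  a_13 = 0·65 + 1·28 + 0·40 + 1·17 = 45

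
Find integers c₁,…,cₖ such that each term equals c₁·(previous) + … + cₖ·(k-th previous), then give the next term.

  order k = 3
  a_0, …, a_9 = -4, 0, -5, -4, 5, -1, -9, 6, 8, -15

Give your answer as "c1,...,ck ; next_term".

0,-1,1 ; -2

  a_3 = 0·-5 + -1·0 + 1·-4 = -4
  a_4 = 0·-4 + -1·-5 + 1·0 = 5
  a_5 = 0·5 + -1·-4 + 1·-5 = -1
  a_6 = 0·-1 + -1·5 + 1·-4 = -9
  a_7 = 0·-9 + -1·-1 + 1·5 = 6
  a_8 = 0·6 + -1·-9 + 1·-1 = 8
  a_9 = 0·8 + -1·6 + 1·-9 = -15
  a_10 = 0·-15 + -1·8 + 1·6 = -2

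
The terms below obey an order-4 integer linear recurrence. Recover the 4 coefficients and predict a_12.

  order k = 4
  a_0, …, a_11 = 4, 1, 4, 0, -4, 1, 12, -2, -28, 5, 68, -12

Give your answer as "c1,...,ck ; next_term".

  a_4 = 0·0 + -2·4 + 0·1 + 1·4 = -4
  a_5 = 0·-4 + -2·0 + 0·4 + 1·1 = 1
  a_6 = 0·1 + -2·-4 + 0·0 + 1·4 = 12
  a_7 = 0·12 + -2·1 + 0·-4 + 1·0 = -2
  a_8 = 0·-2 + -2·12 + 0·1 + 1·-4 = -28
  a_9 = 0·-28 + -2·-2 + 0·12 + 1·1 = 5
  a_10 = 0·5 + -2·-28 + 0·-2 + 1·12 = 68
  a_11 = 0·68 + -2·5 + 0·-28 + 1·-2 = -12
  a_12 = 0·-12 + -2·68 + 0·5 + 1·-28 = -164

0,-2,0,1 ; -164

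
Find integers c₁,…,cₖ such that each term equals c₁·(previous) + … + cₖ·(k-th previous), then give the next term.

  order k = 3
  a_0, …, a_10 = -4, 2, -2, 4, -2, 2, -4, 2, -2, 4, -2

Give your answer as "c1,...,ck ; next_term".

0,0,-1 ; 2

  a_3 = 0·-2 + 0·2 + -1·-4 = 4
  a_4 = 0·4 + 0·-2 + -1·2 = -2
  a_5 = 0·-2 + 0·4 + -1·-2 = 2
  a_6 = 0·2 + 0·-2 + -1·4 = -4
  a_7 = 0·-4 + 0·2 + -1·-2 = 2
  a_8 = 0·2 + 0·-4 + -1·2 = -2
  a_9 = 0·-2 + 0·2 + -1·-4 = 4
  a_10 = 0·4 + 0·-2 + -1·2 = -2
  a_11 = 0·-2 + 0·4 + -1·-2 = 2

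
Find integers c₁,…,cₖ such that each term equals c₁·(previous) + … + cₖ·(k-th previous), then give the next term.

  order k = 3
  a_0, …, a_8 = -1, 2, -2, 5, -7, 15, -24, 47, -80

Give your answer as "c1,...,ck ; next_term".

-1,2,1 ; 150

  a_3 = -1·-2 + 2·2 + 1·-1 = 5
  a_4 = -1·5 + 2·-2 + 1·2 = -7
  a_5 = -1·-7 + 2·5 + 1·-2 = 15
  a_6 = -1·15 + 2·-7 + 1·5 = -24
  a_7 = -1·-24 + 2·15 + 1·-7 = 47
  a_8 = -1·47 + 2·-24 + 1·15 = -80
  a_9 = -1·-80 + 2·47 + 1·-24 = 150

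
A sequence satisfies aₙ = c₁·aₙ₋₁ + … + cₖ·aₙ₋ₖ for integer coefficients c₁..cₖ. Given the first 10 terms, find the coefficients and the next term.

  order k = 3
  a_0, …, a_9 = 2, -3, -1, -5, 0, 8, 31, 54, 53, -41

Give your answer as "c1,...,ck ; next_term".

  a_3 = 2·-1 + -1·-3 + -3·2 = -5
  a_4 = 2·-5 + -1·-1 + -3·-3 = 0
  a_5 = 2·0 + -1·-5 + -3·-1 = 8
  a_6 = 2·8 + -1·0 + -3·-5 = 31
  a_7 = 2·31 + -1·8 + -3·0 = 54
  a_8 = 2·54 + -1·31 + -3·8 = 53
  a_9 = 2·53 + -1·54 + -3·31 = -41
  a_10 = 2·-41 + -1·53 + -3·54 = -297

2,-1,-3 ; -297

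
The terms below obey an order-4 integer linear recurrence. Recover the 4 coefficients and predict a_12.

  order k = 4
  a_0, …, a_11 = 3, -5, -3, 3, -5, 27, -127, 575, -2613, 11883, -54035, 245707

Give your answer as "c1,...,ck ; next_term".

  a_4 = -4·3 + 2·-3 + -2·-5 + 1·3 = -5
  a_5 = -4·-5 + 2·3 + -2·-3 + 1·-5 = 27
  a_6 = -4·27 + 2·-5 + -2·3 + 1·-3 = -127
  a_7 = -4·-127 + 2·27 + -2·-5 + 1·3 = 575
  a_8 = -4·575 + 2·-127 + -2·27 + 1·-5 = -2613
  a_9 = -4·-2613 + 2·575 + -2·-127 + 1·27 = 11883
  a_10 = -4·11883 + 2·-2613 + -2·575 + 1·-127 = -54035
  a_11 = -4·-54035 + 2·11883 + -2·-2613 + 1·575 = 245707
  a_12 = -4·245707 + 2·-54035 + -2·11883 + 1·-2613 = -1117277

-4,2,-2,1 ; -1117277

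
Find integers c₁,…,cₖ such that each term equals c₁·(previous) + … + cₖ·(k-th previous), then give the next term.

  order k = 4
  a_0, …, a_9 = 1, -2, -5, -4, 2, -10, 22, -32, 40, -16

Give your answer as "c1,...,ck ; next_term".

  a_4 = -2·-4 + 0·-5 + 2·-2 + -2·1 = 2
  a_5 = -2·2 + 0·-4 + 2·-5 + -2·-2 = -10
  a_6 = -2·-10 + 0·2 + 2·-4 + -2·-5 = 22
  a_7 = -2·22 + 0·-10 + 2·2 + -2·-4 = -32
  a_8 = -2·-32 + 0·22 + 2·-10 + -2·2 = 40
  a_9 = -2·40 + 0·-32 + 2·22 + -2·-10 = -16
  a_10 = -2·-16 + 0·40 + 2·-32 + -2·22 = -76

-2,0,2,-2 ; -76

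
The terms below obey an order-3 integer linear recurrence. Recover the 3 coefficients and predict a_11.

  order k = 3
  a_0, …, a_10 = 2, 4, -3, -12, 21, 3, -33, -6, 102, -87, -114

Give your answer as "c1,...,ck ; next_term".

-2,-3,-3 ; 183

  a_3 = -2·-3 + -3·4 + -3·2 = -12
  a_4 = -2·-12 + -3·-3 + -3·4 = 21
  a_5 = -2·21 + -3·-12 + -3·-3 = 3
  a_6 = -2·3 + -3·21 + -3·-12 = -33
  a_7 = -2·-33 + -3·3 + -3·21 = -6
  a_8 = -2·-6 + -3·-33 + -3·3 = 102
  a_9 = -2·102 + -3·-6 + -3·-33 = -87
  a_10 = -2·-87 + -3·102 + -3·-6 = -114
  a_11 = -2·-114 + -3·-87 + -3·102 = 183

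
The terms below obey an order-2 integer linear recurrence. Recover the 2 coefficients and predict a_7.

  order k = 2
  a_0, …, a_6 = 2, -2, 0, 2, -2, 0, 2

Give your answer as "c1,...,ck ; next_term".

  a_2 = -1·-2 + -1·2 = 0
  a_3 = -1·0 + -1·-2 = 2
  a_4 = -1·2 + -1·0 = -2
  a_5 = -1·-2 + -1·2 = 0
  a_6 = -1·0 + -1·-2 = 2
  a_7 = -1·2 + -1·0 = -2

-1,-1 ; -2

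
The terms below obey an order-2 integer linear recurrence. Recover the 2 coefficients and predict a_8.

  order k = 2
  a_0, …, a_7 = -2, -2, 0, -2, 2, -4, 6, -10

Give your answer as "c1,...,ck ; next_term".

  a_2 = -1·-2 + 1·-2 = 0
  a_3 = -1·0 + 1·-2 = -2
  a_4 = -1·-2 + 1·0 = 2
  a_5 = -1·2 + 1·-2 = -4
  a_6 = -1·-4 + 1·2 = 6
  a_7 = -1·6 + 1·-4 = -10
  a_8 = -1·-10 + 1·6 = 16

-1,1 ; 16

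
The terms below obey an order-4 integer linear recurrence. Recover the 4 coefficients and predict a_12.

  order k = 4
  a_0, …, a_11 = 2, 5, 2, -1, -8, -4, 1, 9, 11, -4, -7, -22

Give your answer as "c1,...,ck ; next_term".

-1,0,-1,-2 ; 4

  a_4 = -1·-1 + 0·2 + -1·5 + -2·2 = -8
  a_5 = -1·-8 + 0·-1 + -1·2 + -2·5 = -4
  a_6 = -1·-4 + 0·-8 + -1·-1 + -2·2 = 1
  a_7 = -1·1 + 0·-4 + -1·-8 + -2·-1 = 9
  a_8 = -1·9 + 0·1 + -1·-4 + -2·-8 = 11
  a_9 = -1·11 + 0·9 + -1·1 + -2·-4 = -4
  a_10 = -1·-4 + 0·11 + -1·9 + -2·1 = -7
  a_11 = -1·-7 + 0·-4 + -1·11 + -2·9 = -22
  a_12 = -1·-22 + 0·-7 + -1·-4 + -2·11 = 4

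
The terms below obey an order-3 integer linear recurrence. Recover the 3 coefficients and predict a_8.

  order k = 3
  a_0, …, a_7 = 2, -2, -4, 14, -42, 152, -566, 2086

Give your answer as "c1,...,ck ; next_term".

  a_3 = -4·-4 + -2·-2 + -3·2 = 14
  a_4 = -4·14 + -2·-4 + -3·-2 = -42
  a_5 = -4·-42 + -2·14 + -3·-4 = 152
  a_6 = -4·152 + -2·-42 + -3·14 = -566
  a_7 = -4·-566 + -2·152 + -3·-42 = 2086
  a_8 = -4·2086 + -2·-566 + -3·152 = -7668

-4,-2,-3 ; -7668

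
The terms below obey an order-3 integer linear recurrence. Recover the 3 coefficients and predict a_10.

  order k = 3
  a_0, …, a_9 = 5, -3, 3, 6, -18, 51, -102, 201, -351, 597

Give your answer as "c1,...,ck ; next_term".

  a_3 = -2·3 + 1·-3 + 3·5 = 6
  a_4 = -2·6 + 1·3 + 3·-3 = -18
  a_5 = -2·-18 + 1·6 + 3·3 = 51
  a_6 = -2·51 + 1·-18 + 3·6 = -102
  a_7 = -2·-102 + 1·51 + 3·-18 = 201
  a_8 = -2·201 + 1·-102 + 3·51 = -351
  a_9 = -2·-351 + 1·201 + 3·-102 = 597
  a_10 = -2·597 + 1·-351 + 3·201 = -942

-2,1,3 ; -942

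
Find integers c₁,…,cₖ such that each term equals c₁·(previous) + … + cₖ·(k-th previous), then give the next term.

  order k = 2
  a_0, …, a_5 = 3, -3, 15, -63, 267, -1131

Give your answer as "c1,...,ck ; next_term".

  a_2 = -4·-3 + 1·3 = 15
  a_3 = -4·15 + 1·-3 = -63
  a_4 = -4·-63 + 1·15 = 267
  a_5 = -4·267 + 1·-63 = -1131
  a_6 = -4·-1131 + 1·267 = 4791

-4,1 ; 4791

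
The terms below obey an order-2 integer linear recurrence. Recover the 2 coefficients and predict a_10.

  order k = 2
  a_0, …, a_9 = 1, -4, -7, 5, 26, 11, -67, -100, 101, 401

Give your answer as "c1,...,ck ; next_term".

1,-3 ; 98

  a_2 = 1·-4 + -3·1 = -7
  a_3 = 1·-7 + -3·-4 = 5
  a_4 = 1·5 + -3·-7 = 26
  a_5 = 1·26 + -3·5 = 11
  a_6 = 1·11 + -3·26 = -67
  a_7 = 1·-67 + -3·11 = -100
  a_8 = 1·-100 + -3·-67 = 101
  a_9 = 1·101 + -3·-100 = 401
  a_10 = 1·401 + -3·101 = 98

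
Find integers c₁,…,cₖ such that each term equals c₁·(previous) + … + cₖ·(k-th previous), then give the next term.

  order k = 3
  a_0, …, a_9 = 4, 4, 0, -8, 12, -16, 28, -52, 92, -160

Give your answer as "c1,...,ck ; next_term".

  a_3 = -2·0 + -1·4 + -1·4 = -8
  a_4 = -2·-8 + -1·0 + -1·4 = 12
  a_5 = -2·12 + -1·-8 + -1·0 = -16
  a_6 = -2·-16 + -1·12 + -1·-8 = 28
  a_7 = -2·28 + -1·-16 + -1·12 = -52
  a_8 = -2·-52 + -1·28 + -1·-16 = 92
  a_9 = -2·92 + -1·-52 + -1·28 = -160
  a_10 = -2·-160 + -1·92 + -1·-52 = 280

-2,-1,-1 ; 280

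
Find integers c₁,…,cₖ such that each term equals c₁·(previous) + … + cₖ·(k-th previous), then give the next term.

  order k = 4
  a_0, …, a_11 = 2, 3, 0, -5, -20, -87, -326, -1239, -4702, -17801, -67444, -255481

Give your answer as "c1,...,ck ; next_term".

3,3,1,-4 ; -967768

  a_4 = 3·-5 + 3·0 + 1·3 + -4·2 = -20
  a_5 = 3·-20 + 3·-5 + 1·0 + -4·3 = -87
  a_6 = 3·-87 + 3·-20 + 1·-5 + -4·0 = -326
  a_7 = 3·-326 + 3·-87 + 1·-20 + -4·-5 = -1239
  a_8 = 3·-1239 + 3·-326 + 1·-87 + -4·-20 = -4702
  a_9 = 3·-4702 + 3·-1239 + 1·-326 + -4·-87 = -17801
  a_10 = 3·-17801 + 3·-4702 + 1·-1239 + -4·-326 = -67444
  a_11 = 3·-67444 + 3·-17801 + 1·-4702 + -4·-1239 = -255481
  a_12 = 3·-255481 + 3·-67444 + 1·-17801 + -4·-4702 = -967768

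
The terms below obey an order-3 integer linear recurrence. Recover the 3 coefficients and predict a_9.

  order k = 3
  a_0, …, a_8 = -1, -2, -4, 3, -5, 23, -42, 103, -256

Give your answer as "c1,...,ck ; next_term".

  a_3 = -1·-4 + 2·-2 + -3·-1 = 3
  a_4 = -1·3 + 2·-4 + -3·-2 = -5
  a_5 = -1·-5 + 2·3 + -3·-4 = 23
  a_6 = -1·23 + 2·-5 + -3·3 = -42
  a_7 = -1·-42 + 2·23 + -3·-5 = 103
  a_8 = -1·103 + 2·-42 + -3·23 = -256
  a_9 = -1·-256 + 2·103 + -3·-42 = 588

-1,2,-3 ; 588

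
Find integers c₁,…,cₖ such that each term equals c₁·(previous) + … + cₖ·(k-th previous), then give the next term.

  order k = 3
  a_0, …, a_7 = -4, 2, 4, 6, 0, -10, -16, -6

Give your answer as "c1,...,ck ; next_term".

1,-1,-1 ; 20

  a_3 = 1·4 + -1·2 + -1·-4 = 6
  a_4 = 1·6 + -1·4 + -1·2 = 0
  a_5 = 1·0 + -1·6 + -1·4 = -10
  a_6 = 1·-10 + -1·0 + -1·6 = -16
  a_7 = 1·-16 + -1·-10 + -1·0 = -6
  a_8 = 1·-6 + -1·-16 + -1·-10 = 20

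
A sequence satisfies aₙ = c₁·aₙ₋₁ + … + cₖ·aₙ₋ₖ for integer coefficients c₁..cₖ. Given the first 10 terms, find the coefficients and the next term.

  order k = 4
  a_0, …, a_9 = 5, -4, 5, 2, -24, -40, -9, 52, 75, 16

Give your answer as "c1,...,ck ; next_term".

2,-3,2,-1 ; -80

  a_4 = 2·2 + -3·5 + 2·-4 + -1·5 = -24
  a_5 = 2·-24 + -3·2 + 2·5 + -1·-4 = -40
  a_6 = 2·-40 + -3·-24 + 2·2 + -1·5 = -9
  a_7 = 2·-9 + -3·-40 + 2·-24 + -1·2 = 52
  a_8 = 2·52 + -3·-9 + 2·-40 + -1·-24 = 75
  a_9 = 2·75 + -3·52 + 2·-9 + -1·-40 = 16
  a_10 = 2·16 + -3·75 + 2·52 + -1·-9 = -80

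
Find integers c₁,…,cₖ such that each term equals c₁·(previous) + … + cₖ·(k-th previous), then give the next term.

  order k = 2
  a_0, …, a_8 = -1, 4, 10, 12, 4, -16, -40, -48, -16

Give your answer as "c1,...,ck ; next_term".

2,-2 ; 64

  a_2 = 2·4 + -2·-1 = 10
  a_3 = 2·10 + -2·4 = 12
  a_4 = 2·12 + -2·10 = 4
  a_5 = 2·4 + -2·12 = -16
  a_6 = 2·-16 + -2·4 = -40
  a_7 = 2·-40 + -2·-16 = -48
  a_8 = 2·-48 + -2·-40 = -16
  a_9 = 2·-16 + -2·-48 = 64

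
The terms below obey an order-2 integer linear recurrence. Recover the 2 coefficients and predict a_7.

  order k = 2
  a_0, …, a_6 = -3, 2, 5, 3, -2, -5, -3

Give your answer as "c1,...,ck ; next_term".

  a_2 = 1·2 + -1·-3 = 5
  a_3 = 1·5 + -1·2 = 3
  a_4 = 1·3 + -1·5 = -2
  a_5 = 1·-2 + -1·3 = -5
  a_6 = 1·-5 + -1·-2 = -3
  a_7 = 1·-3 + -1·-5 = 2

1,-1 ; 2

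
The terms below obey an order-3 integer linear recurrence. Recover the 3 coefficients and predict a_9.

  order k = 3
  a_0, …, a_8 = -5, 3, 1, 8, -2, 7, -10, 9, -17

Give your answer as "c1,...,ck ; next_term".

  a_3 = 0·1 + 1·3 + -1·-5 = 8
  a_4 = 0·8 + 1·1 + -1·3 = -2
  a_5 = 0·-2 + 1·8 + -1·1 = 7
  a_6 = 0·7 + 1·-2 + -1·8 = -10
  a_7 = 0·-10 + 1·7 + -1·-2 = 9
  a_8 = 0·9 + 1·-10 + -1·7 = -17
  a_9 = 0·-17 + 1·9 + -1·-10 = 19

0,1,-1 ; 19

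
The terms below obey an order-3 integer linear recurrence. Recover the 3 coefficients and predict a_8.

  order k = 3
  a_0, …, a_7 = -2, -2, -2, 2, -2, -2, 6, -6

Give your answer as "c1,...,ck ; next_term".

  a_3 = -1·-2 + -1·-2 + 1·-2 = 2
  a_4 = -1·2 + -1·-2 + 1·-2 = -2
  a_5 = -1·-2 + -1·2 + 1·-2 = -2
  a_6 = -1·-2 + -1·-2 + 1·2 = 6
  a_7 = -1·6 + -1·-2 + 1·-2 = -6
  a_8 = -1·-6 + -1·6 + 1·-2 = -2

-1,-1,1 ; -2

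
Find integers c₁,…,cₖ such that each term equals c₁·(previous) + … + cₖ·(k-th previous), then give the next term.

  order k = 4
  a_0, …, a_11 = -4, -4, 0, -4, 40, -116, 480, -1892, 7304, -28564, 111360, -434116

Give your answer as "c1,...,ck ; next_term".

  a_4 = -3·-4 + 3·0 + -3·-4 + -4·-4 = 40
  a_5 = -3·40 + 3·-4 + -3·0 + -4·-4 = -116
  a_6 = -3·-116 + 3·40 + -3·-4 + -4·0 = 480
  a_7 = -3·480 + 3·-116 + -3·40 + -4·-4 = -1892
  a_8 = -3·-1892 + 3·480 + -3·-116 + -4·40 = 7304
  a_9 = -3·7304 + 3·-1892 + -3·480 + -4·-116 = -28564
  a_10 = -3·-28564 + 3·7304 + -3·-1892 + -4·480 = 111360
  a_11 = -3·111360 + 3·-28564 + -3·7304 + -4·-1892 = -434116
  a_12 = -3·-434116 + 3·111360 + -3·-28564 + -4·7304 = 1692904

-3,3,-3,-4 ; 1692904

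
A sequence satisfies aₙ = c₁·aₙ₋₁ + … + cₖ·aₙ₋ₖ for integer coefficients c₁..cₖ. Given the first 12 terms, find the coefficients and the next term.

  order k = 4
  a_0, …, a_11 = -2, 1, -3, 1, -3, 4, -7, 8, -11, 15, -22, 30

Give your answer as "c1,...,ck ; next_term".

-1,0,0,1 ; -41

  a_4 = -1·1 + 0·-3 + 0·1 + 1·-2 = -3
  a_5 = -1·-3 + 0·1 + 0·-3 + 1·1 = 4
  a_6 = -1·4 + 0·-3 + 0·1 + 1·-3 = -7
  a_7 = -1·-7 + 0·4 + 0·-3 + 1·1 = 8
  a_8 = -1·8 + 0·-7 + 0·4 + 1·-3 = -11
  a_9 = -1·-11 + 0·8 + 0·-7 + 1·4 = 15
  a_10 = -1·15 + 0·-11 + 0·8 + 1·-7 = -22
  a_11 = -1·-22 + 0·15 + 0·-11 + 1·8 = 30
  a_12 = -1·30 + 0·-22 + 0·15 + 1·-11 = -41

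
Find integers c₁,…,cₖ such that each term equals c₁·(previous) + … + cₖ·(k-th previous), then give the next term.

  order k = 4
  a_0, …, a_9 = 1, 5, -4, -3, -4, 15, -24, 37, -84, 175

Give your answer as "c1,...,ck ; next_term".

  a_4 = -1·-3 + 1·-4 + -1·5 + 2·1 = -4
  a_5 = -1·-4 + 1·-3 + -1·-4 + 2·5 = 15
  a_6 = -1·15 + 1·-4 + -1·-3 + 2·-4 = -24
  a_7 = -1·-24 + 1·15 + -1·-4 + 2·-3 = 37
  a_8 = -1·37 + 1·-24 + -1·15 + 2·-4 = -84
  a_9 = -1·-84 + 1·37 + -1·-24 + 2·15 = 175
  a_10 = -1·175 + 1·-84 + -1·37 + 2·-24 = -344

-1,1,-1,2 ; -344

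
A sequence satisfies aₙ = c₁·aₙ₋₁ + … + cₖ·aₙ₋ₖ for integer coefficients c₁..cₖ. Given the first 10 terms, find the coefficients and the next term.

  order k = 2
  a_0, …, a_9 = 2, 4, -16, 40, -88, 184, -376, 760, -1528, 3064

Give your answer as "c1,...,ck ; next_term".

  a_2 = -3·4 + -2·2 = -16
  a_3 = -3·-16 + -2·4 = 40
  a_4 = -3·40 + -2·-16 = -88
  a_5 = -3·-88 + -2·40 = 184
  a_6 = -3·184 + -2·-88 = -376
  a_7 = -3·-376 + -2·184 = 760
  a_8 = -3·760 + -2·-376 = -1528
  a_9 = -3·-1528 + -2·760 = 3064
  a_10 = -3·3064 + -2·-1528 = -6136

-3,-2 ; -6136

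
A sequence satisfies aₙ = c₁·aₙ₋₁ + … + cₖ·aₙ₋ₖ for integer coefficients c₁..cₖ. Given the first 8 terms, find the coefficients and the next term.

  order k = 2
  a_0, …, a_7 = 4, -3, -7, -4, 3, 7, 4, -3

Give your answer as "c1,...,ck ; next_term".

  a_2 = 1·-3 + -1·4 = -7
  a_3 = 1·-7 + -1·-3 = -4
  a_4 = 1·-4 + -1·-7 = 3
  a_5 = 1·3 + -1·-4 = 7
  a_6 = 1·7 + -1·3 = 4
  a_7 = 1·4 + -1·7 = -3
  a_8 = 1·-3 + -1·4 = -7

1,-1 ; -7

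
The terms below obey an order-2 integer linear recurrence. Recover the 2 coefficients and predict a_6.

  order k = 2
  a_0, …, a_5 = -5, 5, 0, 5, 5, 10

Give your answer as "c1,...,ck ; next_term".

1,1 ; 15

  a_2 = 1·5 + 1·-5 = 0
  a_3 = 1·0 + 1·5 = 5
  a_4 = 1·5 + 1·0 = 5
  a_5 = 1·5 + 1·5 = 10
  a_6 = 1·10 + 1·5 = 15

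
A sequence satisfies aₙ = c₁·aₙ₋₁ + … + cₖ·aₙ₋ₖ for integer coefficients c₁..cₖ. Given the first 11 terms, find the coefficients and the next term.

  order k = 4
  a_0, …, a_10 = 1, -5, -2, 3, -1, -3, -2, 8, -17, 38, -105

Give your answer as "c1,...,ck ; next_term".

  a_4 = -2·3 + 1·-2 + -1·-5 + 2·1 = -1
  a_5 = -2·-1 + 1·3 + -1·-2 + 2·-5 = -3
  a_6 = -2·-3 + 1·-1 + -1·3 + 2·-2 = -2
  a_7 = -2·-2 + 1·-3 + -1·-1 + 2·3 = 8
  a_8 = -2·8 + 1·-2 + -1·-3 + 2·-1 = -17
  a_9 = -2·-17 + 1·8 + -1·-2 + 2·-3 = 38
  a_10 = -2·38 + 1·-17 + -1·8 + 2·-2 = -105
  a_11 = -2·-105 + 1·38 + -1·-17 + 2·8 = 281

-2,1,-1,2 ; 281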